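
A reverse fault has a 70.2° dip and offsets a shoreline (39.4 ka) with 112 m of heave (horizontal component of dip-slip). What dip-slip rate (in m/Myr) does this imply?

dip-slip = heave / cos(dip) = 112 m / cos(70.2°) = 330.6 m
rate = 330.6 m / 39.4 ka = 0.00839 m/yr = 8390 m/Myr

8390 m/Myr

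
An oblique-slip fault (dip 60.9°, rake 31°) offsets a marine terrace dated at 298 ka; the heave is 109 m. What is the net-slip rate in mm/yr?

1.46 mm/yr

dip-slip = heave / cos(dip) = 109 / cos(60.9°) = 224.1 m
net slip = dip-slip / sin(rake) = 224.1 / sin(31°) = 435.2 m
rate = 435.2 m / 298 ka = 0.00146 m/yr = 1.46 mm/yr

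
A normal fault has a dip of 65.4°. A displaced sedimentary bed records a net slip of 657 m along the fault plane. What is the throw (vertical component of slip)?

throw = dip-slip × sin(dip) = 657 m × sin(65.4°) = 597 m

597 m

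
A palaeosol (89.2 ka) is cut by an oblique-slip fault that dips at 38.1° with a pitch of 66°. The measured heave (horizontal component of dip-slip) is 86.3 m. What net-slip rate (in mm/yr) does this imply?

1.35 mm/yr

dip-slip = heave / cos(dip) = 86.3 / cos(38.1°) = 109.7 m
net slip = dip-slip / sin(rake) = 109.7 / sin(66°) = 120 m
rate = 120 m / 89.2 ka = 0.00135 m/yr = 1.35 mm/yr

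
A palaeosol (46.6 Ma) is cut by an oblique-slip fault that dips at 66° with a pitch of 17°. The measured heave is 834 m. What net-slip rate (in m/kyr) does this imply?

dip-slip = heave / cos(dip) = 834 / cos(66°) = 2050 m
net slip = dip-slip / sin(rake) = 2050 / sin(17°) = 7013 m
rate = 7013 m / 46.6 Ma = 0.000150 m/yr = 0.150 m/kyr

0.150 m/kyr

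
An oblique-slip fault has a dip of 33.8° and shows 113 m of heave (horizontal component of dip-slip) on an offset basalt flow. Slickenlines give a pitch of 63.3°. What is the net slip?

dip-slip = heave / cos(dip) = 113 / cos(33.8°) = 136 m
net slip = dip-slip / sin(rake) = 136 / sin(63.3°) = 152 m

152 m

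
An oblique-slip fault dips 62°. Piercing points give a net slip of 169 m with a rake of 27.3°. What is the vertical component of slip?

dip-slip = net slip × sin(rake) = 169 m × sin(27.3°) = 77.51 m
throw = dip-slip × sin(dip) = 77.51 × sin(62°) = 68.4 m

68.4 m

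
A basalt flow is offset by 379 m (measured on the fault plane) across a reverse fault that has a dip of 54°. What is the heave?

heave = dip-slip × cos(dip) = 379 m × cos(54°) = 223 m

223 m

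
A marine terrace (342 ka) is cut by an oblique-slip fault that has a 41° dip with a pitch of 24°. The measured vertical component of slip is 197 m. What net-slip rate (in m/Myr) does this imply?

2160 m/Myr

dip-slip = throw / sin(dip) = 197 / sin(41°) = 300.3 m
net slip = dip-slip / sin(rake) = 300.3 / sin(24°) = 738.3 m
rate = 738.3 m / 342 ka = 0.00216 m/yr = 2160 m/Myr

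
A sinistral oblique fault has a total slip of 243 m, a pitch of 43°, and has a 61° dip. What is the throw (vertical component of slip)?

dip-slip = net slip × sin(rake) = 243 m × sin(43°) = 165.7 m
throw = dip-slip × sin(dip) = 165.7 × sin(61°) = 145 m

145 m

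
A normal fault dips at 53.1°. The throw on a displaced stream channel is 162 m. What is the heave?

heave = throw / tan(dip) = 162 / tan(53.1°) = 122 m

122 m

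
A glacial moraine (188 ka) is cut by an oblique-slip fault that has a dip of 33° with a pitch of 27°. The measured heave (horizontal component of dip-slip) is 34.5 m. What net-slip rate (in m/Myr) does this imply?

482 m/Myr

dip-slip = heave / cos(dip) = 34.5 / cos(33°) = 41.14 m
net slip = dip-slip / sin(rake) = 41.14 / sin(27°) = 90.61 m
rate = 90.61 m / 188 ka = 0.000482 m/yr = 482 m/Myr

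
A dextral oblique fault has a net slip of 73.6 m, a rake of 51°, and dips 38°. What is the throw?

dip-slip = net slip × sin(rake) = 73.6 m × sin(51°) = 57.20 m
throw = dip-slip × sin(dip) = 57.20 × sin(38°) = 35.2 m

35.2 m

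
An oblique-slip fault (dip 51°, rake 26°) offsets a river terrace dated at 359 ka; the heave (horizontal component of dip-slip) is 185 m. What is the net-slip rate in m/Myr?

dip-slip = heave / cos(dip) = 185 / cos(51°) = 294 m
net slip = dip-slip / sin(rake) = 294 / sin(26°) = 670.6 m
rate = 670.6 m / 359 ka = 0.00187 m/yr = 1870 m/Myr

1870 m/Myr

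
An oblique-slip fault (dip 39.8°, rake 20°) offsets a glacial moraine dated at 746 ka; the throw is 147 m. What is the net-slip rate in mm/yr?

0.900 mm/yr

dip-slip = throw / sin(dip) = 147 / sin(39.8°) = 229.6 m
net slip = dip-slip / sin(rake) = 229.6 / sin(20°) = 671.4 m
rate = 671.4 m / 746 ka = 0.000900 m/yr = 0.900 mm/yr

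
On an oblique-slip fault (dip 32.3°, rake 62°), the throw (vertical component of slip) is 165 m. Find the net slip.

dip-slip = throw / sin(dip) = 165 / sin(32.3°) = 308.8 m
net slip = dip-slip / sin(rake) = 308.8 / sin(62°) = 350 m

350 m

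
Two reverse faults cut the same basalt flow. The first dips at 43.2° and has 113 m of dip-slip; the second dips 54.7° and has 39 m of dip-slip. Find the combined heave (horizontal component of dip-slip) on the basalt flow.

105 m

heave_A = 113 × cos(43.2°) = 82.37 m
heave_B = 39 × cos(54.7°) = 22.54 m
total = 82.37 + 22.54 = 105 m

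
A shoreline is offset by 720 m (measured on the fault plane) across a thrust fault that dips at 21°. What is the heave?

672 m

heave = dip-slip × cos(dip) = 720 m × cos(21°) = 672 m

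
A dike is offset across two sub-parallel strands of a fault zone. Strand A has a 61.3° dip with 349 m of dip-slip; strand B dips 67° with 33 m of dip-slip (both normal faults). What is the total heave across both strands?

180 m

heave_A = 349 × cos(61.3°) = 167.6 m
heave_B = 33 × cos(67°) = 12.89 m
total = 167.6 + 12.89 = 180 m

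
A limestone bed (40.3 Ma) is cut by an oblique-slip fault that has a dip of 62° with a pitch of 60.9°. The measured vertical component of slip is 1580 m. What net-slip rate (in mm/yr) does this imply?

dip-slip = throw / sin(dip) = 1580 / sin(62°) = 1789 m
net slip = dip-slip / sin(rake) = 1789 / sin(60.9°) = 2048 m
rate = 2048 m / 40.3 Ma = 0.0000508 m/yr = 0.0508 mm/yr

0.0508 mm/yr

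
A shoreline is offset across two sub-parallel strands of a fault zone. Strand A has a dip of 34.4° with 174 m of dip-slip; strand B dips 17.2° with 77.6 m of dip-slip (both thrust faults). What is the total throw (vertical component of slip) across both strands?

121 m

throw_A = 174 × sin(34.4°) = 98.30 m
throw_B = 77.6 × sin(17.2°) = 22.95 m
total = 98.30 + 22.95 = 121 m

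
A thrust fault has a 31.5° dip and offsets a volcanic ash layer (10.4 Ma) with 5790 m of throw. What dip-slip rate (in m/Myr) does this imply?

1070 m/Myr

dip-slip = throw / sin(dip) = 5790 m / sin(31.5°) = 11080 m
rate = 11080 m / 10.4 Ma = 0.00107 m/yr = 1070 m/Myr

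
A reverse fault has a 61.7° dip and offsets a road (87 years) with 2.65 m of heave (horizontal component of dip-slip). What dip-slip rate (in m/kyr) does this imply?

64.2 m/kyr

dip-slip = heave / cos(dip) = 2.65 m / cos(61.7°) = 5.590 m
rate = 5.590 m / 87 years = 0.0642 m/yr = 64.2 m/kyr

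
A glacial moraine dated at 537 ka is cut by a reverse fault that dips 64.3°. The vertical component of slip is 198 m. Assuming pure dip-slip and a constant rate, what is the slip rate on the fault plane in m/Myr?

409 m/Myr

dip-slip = throw / sin(dip) = 198 m / sin(64.3°) = 219.7 m
rate = 219.7 m / 537 ka = 0.000409 m/yr = 409 m/Myr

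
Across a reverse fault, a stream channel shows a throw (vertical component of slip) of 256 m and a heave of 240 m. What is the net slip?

351 m

net slip = √(throw² + heave²) = √(256² + 240²) = 351 m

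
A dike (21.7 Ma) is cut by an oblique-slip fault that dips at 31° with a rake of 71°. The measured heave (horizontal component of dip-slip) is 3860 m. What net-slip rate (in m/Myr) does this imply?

219 m/Myr

dip-slip = heave / cos(dip) = 3860 / cos(31°) = 4503 m
net slip = dip-slip / sin(rake) = 4503 / sin(71°) = 4763 m
rate = 4763 m / 21.7 Ma = 0.000219 m/yr = 219 m/Myr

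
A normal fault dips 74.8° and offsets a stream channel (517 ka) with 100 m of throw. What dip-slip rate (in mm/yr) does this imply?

0.200 mm/yr

dip-slip = throw / sin(dip) = 100 m / sin(74.8°) = 103.6 m
rate = 103.6 m / 517 ka = 0.000200 m/yr = 0.200 mm/yr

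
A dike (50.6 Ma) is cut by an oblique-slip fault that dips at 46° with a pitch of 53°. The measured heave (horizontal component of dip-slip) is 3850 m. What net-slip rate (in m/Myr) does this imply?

dip-slip = heave / cos(dip) = 3850 / cos(46°) = 5542 m
net slip = dip-slip / sin(rake) = 5542 / sin(53°) = 6940 m
rate = 6940 m / 50.6 Ma = 0.000137 m/yr = 137 m/Myr

137 m/Myr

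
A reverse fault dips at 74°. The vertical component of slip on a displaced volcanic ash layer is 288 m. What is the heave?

heave = throw / tan(dip) = 288 / tan(74°) = 82.6 m

82.6 m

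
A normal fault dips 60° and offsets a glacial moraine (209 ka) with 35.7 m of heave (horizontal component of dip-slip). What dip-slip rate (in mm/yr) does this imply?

dip-slip = heave / cos(dip) = 35.7 m / cos(60°) = 71.40 m
rate = 71.40 m / 209 ka = 0.000342 m/yr = 0.342 mm/yr

0.342 mm/yr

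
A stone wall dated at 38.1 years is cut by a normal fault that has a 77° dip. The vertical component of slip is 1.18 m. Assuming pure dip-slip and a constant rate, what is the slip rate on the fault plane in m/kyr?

dip-slip = throw / sin(dip) = 1.18 m / sin(77°) = 1.211 m
rate = 1.211 m / 38.1 years = 0.0318 m/yr = 31.8 m/kyr

31.8 m/kyr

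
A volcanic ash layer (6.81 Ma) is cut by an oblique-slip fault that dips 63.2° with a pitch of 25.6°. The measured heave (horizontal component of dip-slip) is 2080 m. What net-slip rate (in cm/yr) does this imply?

0.157 cm/yr

dip-slip = heave / cos(dip) = 2080 / cos(63.2°) = 4613 m
net slip = dip-slip / sin(rake) = 4613 / sin(25.6°) = 10680 m
rate = 10680 m / 6.81 Ma = 0.00157 m/yr = 0.157 cm/yr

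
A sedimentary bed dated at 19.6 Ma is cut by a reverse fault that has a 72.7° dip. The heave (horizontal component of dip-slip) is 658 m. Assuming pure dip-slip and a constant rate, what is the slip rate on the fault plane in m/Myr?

dip-slip = heave / cos(dip) = 658 m / cos(72.7°) = 2213 m
rate = 2213 m / 19.6 Ma = 0.000113 m/yr = 113 m/Myr

113 m/Myr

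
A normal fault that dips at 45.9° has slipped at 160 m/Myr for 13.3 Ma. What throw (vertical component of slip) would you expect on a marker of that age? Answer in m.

1530 m

dip-slip = rate × time = 160 m/Myr × 13.3 Ma = 2128 m
throw = dip-slip × sin(dip) = 2128 × sin(45.9°) = 1530 m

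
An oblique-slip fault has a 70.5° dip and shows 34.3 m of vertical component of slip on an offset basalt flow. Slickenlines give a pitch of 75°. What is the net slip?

37.7 m

dip-slip = throw / sin(dip) = 34.3 / sin(70.5°) = 36.39 m
net slip = dip-slip / sin(rake) = 36.39 / sin(75°) = 37.7 m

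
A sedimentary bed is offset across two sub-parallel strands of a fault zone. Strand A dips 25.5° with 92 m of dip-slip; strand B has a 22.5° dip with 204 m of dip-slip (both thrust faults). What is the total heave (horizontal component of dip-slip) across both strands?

272 m

heave_A = 92 × cos(25.5°) = 83.04 m
heave_B = 204 × cos(22.5°) = 188.5 m
total = 83.04 + 188.5 = 272 m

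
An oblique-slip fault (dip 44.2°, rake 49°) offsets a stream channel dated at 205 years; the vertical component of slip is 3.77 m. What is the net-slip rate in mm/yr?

dip-slip = throw / sin(dip) = 3.77 / sin(44.2°) = 5.408 m
net slip = dip-slip / sin(rake) = 5.408 / sin(49°) = 7.165 m
rate = 7.165 m / 205 years = 0.0350 m/yr = 35 mm/yr

35 mm/yr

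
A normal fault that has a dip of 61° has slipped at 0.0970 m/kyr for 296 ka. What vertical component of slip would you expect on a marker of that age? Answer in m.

dip-slip = rate × time = 0.0970 m/kyr × 296 ka = 28.71 m
throw = dip-slip × sin(dip) = 28.71 × sin(61°) = 25.1 m

25.1 m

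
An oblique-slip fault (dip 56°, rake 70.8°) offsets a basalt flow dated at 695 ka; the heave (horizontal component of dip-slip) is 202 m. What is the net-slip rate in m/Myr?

dip-slip = heave / cos(dip) = 202 / cos(56°) = 361.2 m
net slip = dip-slip / sin(rake) = 361.2 / sin(70.8°) = 382.5 m
rate = 382.5 m / 695 ka = 0.000550 m/yr = 550 m/Myr

550 m/Myr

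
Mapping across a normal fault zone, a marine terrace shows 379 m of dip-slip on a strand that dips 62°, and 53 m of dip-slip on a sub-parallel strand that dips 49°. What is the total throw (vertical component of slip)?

throw_A = 379 × sin(62°) = 334.6 m
throw_B = 53 × sin(49°) = 40 m
total = 334.6 + 40 = 375 m

375 m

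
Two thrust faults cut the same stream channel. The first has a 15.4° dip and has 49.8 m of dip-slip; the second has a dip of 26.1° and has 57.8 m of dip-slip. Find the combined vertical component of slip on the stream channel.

38.7 m

throw_A = 49.8 × sin(15.4°) = 13.22 m
throw_B = 57.8 × sin(26.1°) = 25.43 m
total = 13.22 + 25.43 = 38.7 m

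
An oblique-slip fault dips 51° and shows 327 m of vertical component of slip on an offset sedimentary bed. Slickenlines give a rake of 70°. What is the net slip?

dip-slip = throw / sin(dip) = 327 / sin(51°) = 420.8 m
net slip = dip-slip / sin(rake) = 420.8 / sin(70°) = 448 m

448 m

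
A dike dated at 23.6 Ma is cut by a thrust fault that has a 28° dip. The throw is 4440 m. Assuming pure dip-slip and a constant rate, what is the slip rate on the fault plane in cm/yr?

0.0401 cm/yr

dip-slip = throw / sin(dip) = 4440 m / sin(28°) = 9457 m
rate = 9457 m / 23.6 Ma = 0.000401 m/yr = 0.0401 cm/yr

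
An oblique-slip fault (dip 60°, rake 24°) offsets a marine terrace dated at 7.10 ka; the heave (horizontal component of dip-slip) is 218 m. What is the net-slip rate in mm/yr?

dip-slip = heave / cos(dip) = 218 / cos(60°) = 436 m
net slip = dip-slip / sin(rake) = 436 / sin(24°) = 1072 m
rate = 1072 m / 7.10 ka = 0.151 m/yr = 151 mm/yr

151 mm/yr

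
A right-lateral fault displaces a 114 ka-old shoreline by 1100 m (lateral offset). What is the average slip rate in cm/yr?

rate = 1100 m / 114 ka = 0.00965 m/yr = 0.965 cm/yr

0.965 cm/yr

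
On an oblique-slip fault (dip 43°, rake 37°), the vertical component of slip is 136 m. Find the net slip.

331 m

dip-slip = throw / sin(dip) = 136 / sin(43°) = 199.4 m
net slip = dip-slip / sin(rake) = 199.4 / sin(37°) = 331 m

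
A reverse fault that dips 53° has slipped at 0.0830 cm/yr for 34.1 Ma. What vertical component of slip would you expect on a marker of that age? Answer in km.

22.6 km

dip-slip = rate × time = 0.0830 cm/yr × 34.1 Ma = 28300 m
throw = dip-slip × sin(dip) = 28300 × sin(53°) = 22600 m = 22.6 km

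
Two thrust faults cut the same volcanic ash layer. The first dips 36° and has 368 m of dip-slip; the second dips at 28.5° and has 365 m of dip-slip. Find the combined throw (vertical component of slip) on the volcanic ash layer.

390 m

throw_A = 368 × sin(36°) = 216.3 m
throw_B = 365 × sin(28.5°) = 174.2 m
total = 216.3 + 174.2 = 390 m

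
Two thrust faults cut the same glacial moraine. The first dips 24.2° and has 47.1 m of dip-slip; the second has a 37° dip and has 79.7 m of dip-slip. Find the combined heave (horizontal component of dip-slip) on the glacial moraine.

heave_A = 47.1 × cos(24.2°) = 42.96 m
heave_B = 79.7 × cos(37°) = 63.65 m
total = 42.96 + 63.65 = 107 m

107 m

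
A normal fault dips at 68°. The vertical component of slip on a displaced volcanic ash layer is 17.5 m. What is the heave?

7.07 m

heave = throw / tan(dip) = 17.5 / tan(68°) = 7.07 m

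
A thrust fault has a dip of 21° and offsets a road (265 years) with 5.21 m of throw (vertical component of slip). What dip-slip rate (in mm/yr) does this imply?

54.9 mm/yr

dip-slip = throw / sin(dip) = 5.21 m / sin(21°) = 14.54 m
rate = 14.54 m / 265 years = 0.0549 m/yr = 54.9 mm/yr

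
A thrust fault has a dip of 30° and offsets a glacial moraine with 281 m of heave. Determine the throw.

162 m

throw = heave × tan(dip) = 281 × tan(30°) = 162 m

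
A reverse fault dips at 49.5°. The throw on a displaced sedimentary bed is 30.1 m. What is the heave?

heave = throw / tan(dip) = 30.1 / tan(49.5°) = 25.7 m

25.7 m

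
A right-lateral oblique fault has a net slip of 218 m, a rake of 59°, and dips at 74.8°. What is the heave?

49 m

dip-slip = net slip × sin(rake) = 218 m × sin(59°) = 186.9 m
heave = dip-slip × cos(dip) = 186.9 × cos(74.8°) = 49 m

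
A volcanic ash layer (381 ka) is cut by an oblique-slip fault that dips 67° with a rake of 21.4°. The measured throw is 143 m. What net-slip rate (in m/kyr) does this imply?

dip-slip = throw / sin(dip) = 143 / sin(67°) = 155.3 m
net slip = dip-slip / sin(rake) = 155.3 / sin(21.4°) = 425.8 m
rate = 425.8 m / 381 ka = 0.00112 m/yr = 1.12 m/kyr

1.12 m/kyr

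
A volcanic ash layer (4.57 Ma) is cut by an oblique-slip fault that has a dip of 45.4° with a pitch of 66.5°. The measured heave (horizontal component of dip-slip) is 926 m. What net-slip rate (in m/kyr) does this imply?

dip-slip = heave / cos(dip) = 926 / cos(45.4°) = 1319 m
net slip = dip-slip / sin(rake) = 1319 / sin(66.5°) = 1438 m
rate = 1438 m / 4.57 Ma = 0.000315 m/yr = 0.315 m/kyr

0.315 m/kyr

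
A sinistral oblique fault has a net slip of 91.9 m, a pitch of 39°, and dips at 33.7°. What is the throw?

32.1 m

dip-slip = net slip × sin(rake) = 91.9 m × sin(39°) = 57.83 m
throw = dip-slip × sin(dip) = 57.83 × sin(33.7°) = 32.1 m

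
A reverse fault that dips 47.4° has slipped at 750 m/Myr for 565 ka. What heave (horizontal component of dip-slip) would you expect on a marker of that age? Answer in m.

287 m

dip-slip = rate × time = 750 m/Myr × 565 ka = 423.8 m
heave = dip-slip × cos(dip) = 423.8 × cos(47.4°) = 287 m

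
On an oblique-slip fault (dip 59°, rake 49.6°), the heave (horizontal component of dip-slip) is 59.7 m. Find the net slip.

dip-slip = heave / cos(dip) = 59.7 / cos(59°) = 115.9 m
net slip = dip-slip / sin(rake) = 115.9 / sin(49.6°) = 152 m

152 m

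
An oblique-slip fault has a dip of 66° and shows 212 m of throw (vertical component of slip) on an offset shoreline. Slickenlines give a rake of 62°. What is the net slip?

dip-slip = throw / sin(dip) = 212 / sin(66°) = 232.1 m
net slip = dip-slip / sin(rake) = 232.1 / sin(62°) = 263 m

263 m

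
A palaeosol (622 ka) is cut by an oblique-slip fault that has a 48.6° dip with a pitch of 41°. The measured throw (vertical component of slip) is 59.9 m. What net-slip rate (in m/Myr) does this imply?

196 m/Myr

dip-slip = throw / sin(dip) = 59.9 / sin(48.6°) = 79.85 m
net slip = dip-slip / sin(rake) = 79.85 / sin(41°) = 121.7 m
rate = 121.7 m / 622 ka = 0.000196 m/yr = 196 m/Myr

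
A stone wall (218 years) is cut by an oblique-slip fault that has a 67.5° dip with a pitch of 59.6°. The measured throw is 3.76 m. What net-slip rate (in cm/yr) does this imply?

2.16 cm/yr

dip-slip = throw / sin(dip) = 3.76 / sin(67.5°) = 4.070 m
net slip = dip-slip / sin(rake) = 4.070 / sin(59.6°) = 4.719 m
rate = 4.719 m / 218 years = 0.0216 m/yr = 2.16 cm/yr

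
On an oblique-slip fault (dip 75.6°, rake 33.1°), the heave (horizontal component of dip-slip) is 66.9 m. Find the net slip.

dip-slip = heave / cos(dip) = 66.9 / cos(75.6°) = 269 m
net slip = dip-slip / sin(rake) = 269 / sin(33.1°) = 493 m

493 m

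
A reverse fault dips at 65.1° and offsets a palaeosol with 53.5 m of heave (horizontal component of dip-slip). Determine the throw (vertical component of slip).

115 m

throw = heave × tan(dip) = 53.5 × tan(65.1°) = 115 m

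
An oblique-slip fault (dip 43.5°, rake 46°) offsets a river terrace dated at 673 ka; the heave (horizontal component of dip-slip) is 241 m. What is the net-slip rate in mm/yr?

0.686 mm/yr

dip-slip = heave / cos(dip) = 241 / cos(43.5°) = 332.2 m
net slip = dip-slip / sin(rake) = 332.2 / sin(46°) = 461.9 m
rate = 461.9 m / 673 ka = 0.000686 m/yr = 0.686 mm/yr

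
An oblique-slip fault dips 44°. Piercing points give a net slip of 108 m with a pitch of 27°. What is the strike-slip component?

strike-slip = net slip × cos(rake) = 108 m × cos(27°) = 96.2 m

96.2 m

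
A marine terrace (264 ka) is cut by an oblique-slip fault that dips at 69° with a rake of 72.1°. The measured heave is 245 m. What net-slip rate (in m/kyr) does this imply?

dip-slip = heave / cos(dip) = 245 / cos(69°) = 683.7 m
net slip = dip-slip / sin(rake) = 683.7 / sin(72.1°) = 718.4 m
rate = 718.4 m / 264 ka = 0.00272 m/yr = 2.72 m/kyr

2.72 m/kyr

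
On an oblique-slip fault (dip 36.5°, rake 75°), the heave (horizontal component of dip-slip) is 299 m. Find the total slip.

dip-slip = heave / cos(dip) = 299 / cos(36.5°) = 372 m
net slip = dip-slip / sin(rake) = 372 / sin(75°) = 385 m

385 m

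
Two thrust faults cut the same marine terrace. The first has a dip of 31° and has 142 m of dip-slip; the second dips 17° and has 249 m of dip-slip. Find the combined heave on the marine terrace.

heave_A = 142 × cos(31°) = 121.7 m
heave_B = 249 × cos(17°) = 238.1 m
total = 121.7 + 238.1 = 360 m

360 m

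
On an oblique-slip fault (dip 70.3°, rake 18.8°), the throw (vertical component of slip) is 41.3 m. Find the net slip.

dip-slip = throw / sin(dip) = 41.3 / sin(70.3°) = 43.87 m
net slip = dip-slip / sin(rake) = 43.87 / sin(18.8°) = 136 m

136 m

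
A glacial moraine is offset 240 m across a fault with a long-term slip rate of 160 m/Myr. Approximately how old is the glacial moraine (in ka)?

1500 ka

age = offset / rate = 240 m / (160 m/Myr) = 1.5e+06 yr = 1500 ka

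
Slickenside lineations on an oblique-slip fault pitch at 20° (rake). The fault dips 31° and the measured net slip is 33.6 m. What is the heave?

dip-slip = net slip × sin(rake) = 33.6 m × sin(20°) = 11.49 m
heave = dip-slip × cos(dip) = 11.49 × cos(31°) = 9.85 m

9.85 m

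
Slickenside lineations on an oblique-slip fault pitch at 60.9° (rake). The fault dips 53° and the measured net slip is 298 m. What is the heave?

157 m

dip-slip = net slip × sin(rake) = 298 m × sin(60.9°) = 260.4 m
heave = dip-slip × cos(dip) = 260.4 × cos(53°) = 157 m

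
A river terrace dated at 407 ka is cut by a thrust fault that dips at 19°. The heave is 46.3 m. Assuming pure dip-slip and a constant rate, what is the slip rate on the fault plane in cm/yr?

dip-slip = heave / cos(dip) = 46.3 m / cos(19°) = 48.97 m
rate = 48.97 m / 407 ka = 0.000120 m/yr = 0.0120 cm/yr

0.0120 cm/yr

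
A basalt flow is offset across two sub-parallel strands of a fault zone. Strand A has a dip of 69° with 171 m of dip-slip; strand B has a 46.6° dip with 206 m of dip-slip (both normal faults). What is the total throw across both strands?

309 m

throw_A = 171 × sin(69°) = 159.6 m
throw_B = 206 × sin(46.6°) = 149.7 m
total = 159.6 + 149.7 = 309 m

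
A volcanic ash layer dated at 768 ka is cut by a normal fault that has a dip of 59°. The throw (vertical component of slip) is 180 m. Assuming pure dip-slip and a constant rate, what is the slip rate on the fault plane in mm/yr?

dip-slip = throw / sin(dip) = 180 m / sin(59°) = 210 m
rate = 210 m / 768 ka = 0.000273 m/yr = 0.273 mm/yr

0.273 mm/yr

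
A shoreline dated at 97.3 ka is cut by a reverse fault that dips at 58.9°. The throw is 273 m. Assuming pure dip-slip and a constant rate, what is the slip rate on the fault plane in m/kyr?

dip-slip = throw / sin(dip) = 273 m / sin(58.9°) = 318.8 m
rate = 318.8 m / 97.3 ka = 0.00328 m/yr = 3.28 m/kyr

3.28 m/kyr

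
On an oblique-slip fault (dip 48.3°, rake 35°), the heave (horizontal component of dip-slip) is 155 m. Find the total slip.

dip-slip = heave / cos(dip) = 155 / cos(48.3°) = 233 m
net slip = dip-slip / sin(rake) = 233 / sin(35°) = 406 m

406 m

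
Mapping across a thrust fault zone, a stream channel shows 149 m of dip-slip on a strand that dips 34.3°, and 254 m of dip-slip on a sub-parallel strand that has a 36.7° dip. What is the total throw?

throw_A = 149 × sin(34.3°) = 83.97 m
throw_B = 254 × sin(36.7°) = 151.8 m
total = 83.97 + 151.8 = 236 m

236 m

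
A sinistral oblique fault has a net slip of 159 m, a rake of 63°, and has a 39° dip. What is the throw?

89.2 m

dip-slip = net slip × sin(rake) = 159 m × sin(63°) = 141.7 m
throw = dip-slip × sin(dip) = 141.7 × sin(39°) = 89.2 m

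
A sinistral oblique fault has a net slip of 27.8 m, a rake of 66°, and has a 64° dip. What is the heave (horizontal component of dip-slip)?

11.1 m

dip-slip = net slip × sin(rake) = 27.8 m × sin(66°) = 25.40 m
heave = dip-slip × cos(dip) = 25.40 × cos(64°) = 11.1 m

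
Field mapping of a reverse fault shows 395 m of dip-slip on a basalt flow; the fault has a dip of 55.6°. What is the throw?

throw = dip-slip × sin(dip) = 395 m × sin(55.6°) = 326 m

326 m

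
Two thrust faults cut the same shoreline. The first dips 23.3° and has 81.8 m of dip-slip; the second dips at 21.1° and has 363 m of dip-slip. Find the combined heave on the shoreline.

414 m

heave_A = 81.8 × cos(23.3°) = 75.13 m
heave_B = 363 × cos(21.1°) = 338.7 m
total = 75.13 + 338.7 = 414 m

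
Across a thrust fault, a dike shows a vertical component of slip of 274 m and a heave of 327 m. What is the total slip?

427 m

net slip = √(throw² + heave²) = √(274² + 327²) = 427 m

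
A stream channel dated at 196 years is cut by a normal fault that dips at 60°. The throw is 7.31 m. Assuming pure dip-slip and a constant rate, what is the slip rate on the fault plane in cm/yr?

dip-slip = throw / sin(dip) = 7.31 m / sin(60°) = 8.441 m
rate = 8.441 m / 196 years = 0.0431 m/yr = 4.31 cm/yr

4.31 cm/yr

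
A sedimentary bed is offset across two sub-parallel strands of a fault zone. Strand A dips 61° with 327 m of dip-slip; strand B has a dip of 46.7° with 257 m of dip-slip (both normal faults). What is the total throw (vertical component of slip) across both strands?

473 m

throw_A = 327 × sin(61°) = 286 m
throw_B = 257 × sin(46.7°) = 187 m
total = 286 + 187 = 473 m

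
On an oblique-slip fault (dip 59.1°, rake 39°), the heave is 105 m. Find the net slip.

dip-slip = heave / cos(dip) = 105 / cos(59.1°) = 204.5 m
net slip = dip-slip / sin(rake) = 204.5 / sin(39°) = 325 m

325 m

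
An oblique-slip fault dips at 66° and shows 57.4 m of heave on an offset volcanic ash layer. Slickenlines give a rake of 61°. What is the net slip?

161 m

dip-slip = heave / cos(dip) = 57.4 / cos(66°) = 141.1 m
net slip = dip-slip / sin(rake) = 141.1 / sin(61°) = 161 m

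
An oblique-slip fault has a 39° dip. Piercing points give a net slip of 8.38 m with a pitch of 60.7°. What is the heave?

5.68 m

dip-slip = net slip × sin(rake) = 8.38 m × sin(60.7°) = 7.308 m
heave = dip-slip × cos(dip) = 7.308 × cos(39°) = 5.68 m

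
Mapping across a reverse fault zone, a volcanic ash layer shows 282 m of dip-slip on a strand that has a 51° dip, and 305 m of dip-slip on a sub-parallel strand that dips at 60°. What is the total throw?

483 m

throw_A = 282 × sin(51°) = 219.2 m
throw_B = 305 × sin(60°) = 264.1 m
total = 219.2 + 264.1 = 483 m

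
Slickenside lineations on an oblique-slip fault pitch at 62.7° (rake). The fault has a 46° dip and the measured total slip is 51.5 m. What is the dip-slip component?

45.8 m

dip-slip = net slip × sin(rake) = 51.5 m × sin(62.7°) = 45.8 m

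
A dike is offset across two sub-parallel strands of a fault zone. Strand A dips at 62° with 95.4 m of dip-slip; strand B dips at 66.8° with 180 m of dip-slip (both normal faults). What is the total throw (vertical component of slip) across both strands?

250 m

throw_A = 95.4 × sin(62°) = 84.23 m
throw_B = 180 × sin(66.8°) = 165.4 m
total = 84.23 + 165.4 = 250 m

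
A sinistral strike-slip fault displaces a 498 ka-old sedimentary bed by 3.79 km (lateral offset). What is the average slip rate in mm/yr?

rate = 3.79 km / 498 ka = 0.00761 m/yr = 7.61 mm/yr

7.61 mm/yr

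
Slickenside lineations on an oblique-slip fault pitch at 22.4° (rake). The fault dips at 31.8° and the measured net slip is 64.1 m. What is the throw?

dip-slip = net slip × sin(rake) = 64.1 m × sin(22.4°) = 24.43 m
throw = dip-slip × sin(dip) = 24.43 × sin(31.8°) = 12.9 m

12.9 m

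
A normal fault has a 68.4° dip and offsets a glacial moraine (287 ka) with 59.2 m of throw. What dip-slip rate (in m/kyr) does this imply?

dip-slip = throw / sin(dip) = 59.2 m / sin(68.4°) = 63.67 m
rate = 63.67 m / 287 ka = 0.000222 m/yr = 0.222 m/kyr

0.222 m/kyr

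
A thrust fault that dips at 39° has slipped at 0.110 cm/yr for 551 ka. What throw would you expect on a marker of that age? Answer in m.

381 m

dip-slip = rate × time = 0.110 cm/yr × 551 ka = 606.1 m
throw = dip-slip × sin(dip) = 606.1 × sin(39°) = 381 m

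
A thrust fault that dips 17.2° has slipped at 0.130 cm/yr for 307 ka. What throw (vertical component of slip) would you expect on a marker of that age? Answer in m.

dip-slip = rate × time = 0.130 cm/yr × 307 ka = 399.1 m
throw = dip-slip × sin(dip) = 399.1 × sin(17.2°) = 118 m

118 m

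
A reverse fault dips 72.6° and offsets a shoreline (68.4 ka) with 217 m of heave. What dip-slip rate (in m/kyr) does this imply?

10.6 m/kyr

dip-slip = heave / cos(dip) = 217 m / cos(72.6°) = 725.7 m
rate = 725.7 m / 68.4 ka = 0.0106 m/yr = 10.6 m/kyr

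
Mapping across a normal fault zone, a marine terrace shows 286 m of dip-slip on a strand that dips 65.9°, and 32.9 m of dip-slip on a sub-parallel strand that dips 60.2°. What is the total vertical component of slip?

throw_A = 286 × sin(65.9°) = 261.1 m
throw_B = 32.9 × sin(60.2°) = 28.55 m
total = 261.1 + 28.55 = 290 m

290 m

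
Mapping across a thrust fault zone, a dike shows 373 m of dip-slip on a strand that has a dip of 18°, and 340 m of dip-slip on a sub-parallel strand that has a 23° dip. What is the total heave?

668 m

heave_A = 373 × cos(18°) = 354.7 m
heave_B = 340 × cos(23°) = 313 m
total = 354.7 + 313 = 668 m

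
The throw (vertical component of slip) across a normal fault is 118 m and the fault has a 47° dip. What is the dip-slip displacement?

dip-slip = throw / sin(dip) = 118 / sin(47°) = 161 m

161 m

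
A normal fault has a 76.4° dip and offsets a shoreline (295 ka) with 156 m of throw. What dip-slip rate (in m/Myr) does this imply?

dip-slip = throw / sin(dip) = 156 m / sin(76.4°) = 160.5 m
rate = 160.5 m / 295 ka = 0.000544 m/yr = 544 m/Myr

544 m/Myr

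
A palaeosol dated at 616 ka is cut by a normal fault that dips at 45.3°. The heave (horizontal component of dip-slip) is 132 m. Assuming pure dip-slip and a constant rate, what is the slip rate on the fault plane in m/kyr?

0.305 m/kyr

dip-slip = heave / cos(dip) = 132 m / cos(45.3°) = 187.7 m
rate = 187.7 m / 616 ka = 0.000305 m/yr = 0.305 m/kyr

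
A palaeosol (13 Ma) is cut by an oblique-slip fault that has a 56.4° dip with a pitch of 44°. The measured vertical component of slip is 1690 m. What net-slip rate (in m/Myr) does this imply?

225 m/Myr

dip-slip = throw / sin(dip) = 1690 / sin(56.4°) = 2029 m
net slip = dip-slip / sin(rake) = 2029 / sin(44°) = 2921 m
rate = 2921 m / 13 Ma = 0.000225 m/yr = 225 m/Myr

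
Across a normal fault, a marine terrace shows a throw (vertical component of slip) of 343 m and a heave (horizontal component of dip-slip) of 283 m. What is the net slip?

445 m

net slip = √(throw² + heave²) = √(343² + 283²) = 445 m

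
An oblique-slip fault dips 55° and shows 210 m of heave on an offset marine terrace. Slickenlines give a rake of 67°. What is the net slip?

dip-slip = heave / cos(dip) = 210 / cos(55°) = 366.1 m
net slip = dip-slip / sin(rake) = 366.1 / sin(67°) = 398 m

398 m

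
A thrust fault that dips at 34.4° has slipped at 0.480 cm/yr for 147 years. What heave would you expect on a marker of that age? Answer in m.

0.582 m

dip-slip = rate × time = 0.480 cm/yr × 147 years = 0.7056 m
heave = dip-slip × cos(dip) = 0.7056 × cos(34.4°) = 0.582 m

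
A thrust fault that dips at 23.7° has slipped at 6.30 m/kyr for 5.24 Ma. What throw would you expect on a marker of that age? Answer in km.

13.3 km

dip-slip = rate × time = 6.30 m/kyr × 5.24 Ma = 33010 m
throw = dip-slip × sin(dip) = 33010 × sin(23.7°) = 13300 m = 13.3 km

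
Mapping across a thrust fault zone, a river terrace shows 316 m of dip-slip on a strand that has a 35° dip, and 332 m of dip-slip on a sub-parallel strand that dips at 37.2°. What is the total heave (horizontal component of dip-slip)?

523 m

heave_A = 316 × cos(35°) = 258.9 m
heave_B = 332 × cos(37.2°) = 264.4 m
total = 258.9 + 264.4 = 523 m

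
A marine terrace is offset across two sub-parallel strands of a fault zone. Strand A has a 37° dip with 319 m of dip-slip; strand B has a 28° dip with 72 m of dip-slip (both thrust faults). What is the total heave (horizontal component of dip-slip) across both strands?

318 m

heave_A = 319 × cos(37°) = 254.8 m
heave_B = 72 × cos(28°) = 63.57 m
total = 254.8 + 63.57 = 318 m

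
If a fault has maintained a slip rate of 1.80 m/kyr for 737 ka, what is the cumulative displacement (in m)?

slip = rate × time = 1.80 m/kyr × 737 ka = 1330 m

1330 m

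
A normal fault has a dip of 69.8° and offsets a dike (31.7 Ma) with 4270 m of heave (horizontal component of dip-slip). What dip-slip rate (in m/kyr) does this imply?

0.390 m/kyr

dip-slip = heave / cos(dip) = 4270 m / cos(69.8°) = 12370 m
rate = 12370 m / 31.7 Ma = 0.000390 m/yr = 0.390 m/kyr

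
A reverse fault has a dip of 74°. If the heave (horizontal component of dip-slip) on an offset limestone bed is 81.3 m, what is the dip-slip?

295 m

dip-slip = heave / cos(dip) = 81.3 / cos(74°) = 295 m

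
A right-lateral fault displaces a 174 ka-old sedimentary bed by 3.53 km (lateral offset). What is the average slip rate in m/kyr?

rate = 3.53 km / 174 ka = 0.0203 m/yr = 20.3 m/kyr

20.3 m/kyr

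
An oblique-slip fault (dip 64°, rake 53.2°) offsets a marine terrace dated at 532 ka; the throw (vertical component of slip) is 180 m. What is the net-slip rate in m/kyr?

dip-slip = throw / sin(dip) = 180 / sin(64°) = 200.3 m
net slip = dip-slip / sin(rake) = 200.3 / sin(53.2°) = 250.1 m
rate = 250.1 m / 532 ka = 0.000470 m/yr = 0.470 m/kyr

0.470 m/kyr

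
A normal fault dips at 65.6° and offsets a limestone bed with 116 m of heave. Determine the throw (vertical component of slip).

throw = heave × tan(dip) = 116 × tan(65.6°) = 256 m

256 m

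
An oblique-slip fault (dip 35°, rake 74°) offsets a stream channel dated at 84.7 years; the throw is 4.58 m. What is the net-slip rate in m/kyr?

98.1 m/kyr

dip-slip = throw / sin(dip) = 4.58 / sin(35°) = 7.985 m
net slip = dip-slip / sin(rake) = 7.985 / sin(74°) = 8.307 m
rate = 8.307 m / 84.7 years = 0.0981 m/yr = 98.1 m/kyr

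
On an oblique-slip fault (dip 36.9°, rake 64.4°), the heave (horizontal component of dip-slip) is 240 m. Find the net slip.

dip-slip = heave / cos(dip) = 240 / cos(36.9°) = 300.1 m
net slip = dip-slip / sin(rake) = 300.1 / sin(64.4°) = 333 m

333 m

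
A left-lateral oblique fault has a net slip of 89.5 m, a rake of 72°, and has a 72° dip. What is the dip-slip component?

85.1 m

dip-slip = net slip × sin(rake) = 89.5 m × sin(72°) = 85.1 m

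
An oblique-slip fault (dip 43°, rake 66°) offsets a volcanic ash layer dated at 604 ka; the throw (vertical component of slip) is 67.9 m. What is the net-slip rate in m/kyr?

0.180 m/kyr

dip-slip = throw / sin(dip) = 67.9 / sin(43°) = 99.56 m
net slip = dip-slip / sin(rake) = 99.56 / sin(66°) = 109 m
rate = 109 m / 604 ka = 0.000180 m/yr = 0.180 m/kyr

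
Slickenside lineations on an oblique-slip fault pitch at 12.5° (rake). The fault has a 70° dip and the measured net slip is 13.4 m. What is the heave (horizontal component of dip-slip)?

0.992 m

dip-slip = net slip × sin(rake) = 13.4 m × sin(12.5°) = 2.900 m
heave = dip-slip × cos(dip) = 2.900 × cos(70°) = 0.992 m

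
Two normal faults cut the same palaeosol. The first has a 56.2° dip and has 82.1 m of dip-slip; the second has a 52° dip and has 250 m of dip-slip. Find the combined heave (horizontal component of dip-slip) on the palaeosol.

heave_A = 82.1 × cos(56.2°) = 45.67 m
heave_B = 250 × cos(52°) = 153.9 m
total = 45.67 + 153.9 = 200 m

200 m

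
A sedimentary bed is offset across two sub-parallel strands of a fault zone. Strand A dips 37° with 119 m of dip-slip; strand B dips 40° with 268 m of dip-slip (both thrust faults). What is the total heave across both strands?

300 m

heave_A = 119 × cos(37°) = 95.04 m
heave_B = 268 × cos(40°) = 205.3 m
total = 95.04 + 205.3 = 300 m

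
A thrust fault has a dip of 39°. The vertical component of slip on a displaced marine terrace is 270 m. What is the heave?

333 m

heave = throw / tan(dip) = 270 / tan(39°) = 333 m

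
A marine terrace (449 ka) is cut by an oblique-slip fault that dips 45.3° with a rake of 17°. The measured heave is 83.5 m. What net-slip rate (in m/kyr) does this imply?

0.904 m/kyr

dip-slip = heave / cos(dip) = 83.5 / cos(45.3°) = 118.7 m
net slip = dip-slip / sin(rake) = 118.7 / sin(17°) = 406 m
rate = 406 m / 449 ka = 0.000904 m/yr = 0.904 m/kyr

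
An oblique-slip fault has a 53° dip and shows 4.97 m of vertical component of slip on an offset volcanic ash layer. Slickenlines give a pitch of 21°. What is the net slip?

dip-slip = throw / sin(dip) = 4.97 / sin(53°) = 6.223 m
net slip = dip-slip / sin(rake) = 6.223 / sin(21°) = 17.4 m

17.4 m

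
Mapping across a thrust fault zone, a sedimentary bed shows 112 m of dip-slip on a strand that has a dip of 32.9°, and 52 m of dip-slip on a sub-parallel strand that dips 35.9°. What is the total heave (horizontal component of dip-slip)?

136 m

heave_A = 112 × cos(32.9°) = 94.04 m
heave_B = 52 × cos(35.9°) = 42.12 m
total = 94.04 + 42.12 = 136 m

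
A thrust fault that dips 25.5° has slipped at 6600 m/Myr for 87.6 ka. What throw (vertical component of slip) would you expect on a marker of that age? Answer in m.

249 m

dip-slip = rate × time = 6600 m/Myr × 87.6 ka = 578.2 m
throw = dip-slip × sin(dip) = 578.2 × sin(25.5°) = 249 m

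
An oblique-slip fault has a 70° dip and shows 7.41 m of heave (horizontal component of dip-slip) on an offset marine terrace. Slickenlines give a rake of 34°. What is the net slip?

dip-slip = heave / cos(dip) = 7.41 / cos(70°) = 21.67 m
net slip = dip-slip / sin(rake) = 21.67 / sin(34°) = 38.7 m

38.7 m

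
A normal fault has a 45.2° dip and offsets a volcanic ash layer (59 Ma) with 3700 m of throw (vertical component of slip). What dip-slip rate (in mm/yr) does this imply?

0.0884 mm/yr

dip-slip = throw / sin(dip) = 3700 m / sin(45.2°) = 5214 m
rate = 5214 m / 59 Ma = 0.0000884 m/yr = 0.0884 mm/yr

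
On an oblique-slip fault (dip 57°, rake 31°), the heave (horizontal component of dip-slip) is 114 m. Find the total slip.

406 m

dip-slip = heave / cos(dip) = 114 / cos(57°) = 209.3 m
net slip = dip-slip / sin(rake) = 209.3 / sin(31°) = 406 m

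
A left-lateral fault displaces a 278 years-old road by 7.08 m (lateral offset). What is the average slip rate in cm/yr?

rate = 7.08 m / 278 years = 0.0255 m/yr = 2.55 cm/yr

2.55 cm/yr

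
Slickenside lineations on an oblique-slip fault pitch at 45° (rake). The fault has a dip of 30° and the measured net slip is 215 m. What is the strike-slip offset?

152 m

strike-slip = net slip × cos(rake) = 215 m × cos(45°) = 152 m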